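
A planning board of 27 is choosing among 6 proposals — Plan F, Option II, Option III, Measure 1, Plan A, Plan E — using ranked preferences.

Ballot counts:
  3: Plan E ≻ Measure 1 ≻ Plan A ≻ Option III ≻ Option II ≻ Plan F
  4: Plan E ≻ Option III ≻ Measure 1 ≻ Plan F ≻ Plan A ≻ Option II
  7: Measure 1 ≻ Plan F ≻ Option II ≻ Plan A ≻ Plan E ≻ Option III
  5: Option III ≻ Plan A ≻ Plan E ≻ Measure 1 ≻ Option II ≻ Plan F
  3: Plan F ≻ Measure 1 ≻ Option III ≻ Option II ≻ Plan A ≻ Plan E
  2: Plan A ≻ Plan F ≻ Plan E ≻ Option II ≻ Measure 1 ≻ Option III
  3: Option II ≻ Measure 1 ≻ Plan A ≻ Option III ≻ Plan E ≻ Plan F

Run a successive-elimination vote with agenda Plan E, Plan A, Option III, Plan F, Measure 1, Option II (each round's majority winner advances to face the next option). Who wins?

Round 1: Plan E vs Plan A — 7–20, Plan A advances.
Round 2: Plan A vs Option III — 15–12, Plan A advances.
Round 3: Plan A vs Plan F — 13–14, Plan F advances.
Round 4: Plan F vs Measure 1 — 5–22, Measure 1 advances.
Round 5: Measure 1 vs Option II — 22–5, Measure 1 advances.
The agenda winner is Measure 1.

Measure 1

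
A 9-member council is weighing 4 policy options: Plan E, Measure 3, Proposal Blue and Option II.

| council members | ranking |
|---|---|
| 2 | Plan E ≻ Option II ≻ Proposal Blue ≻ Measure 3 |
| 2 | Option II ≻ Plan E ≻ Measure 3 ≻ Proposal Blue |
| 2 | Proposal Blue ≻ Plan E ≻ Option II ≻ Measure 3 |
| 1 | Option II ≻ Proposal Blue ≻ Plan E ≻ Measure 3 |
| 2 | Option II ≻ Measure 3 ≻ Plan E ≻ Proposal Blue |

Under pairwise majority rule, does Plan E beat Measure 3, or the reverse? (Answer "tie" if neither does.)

Plan E

Ballots ranking Plan E above Measure 3: 2 + 2 + 2 + 1 = 7.
Ballots ranking Measure 3 above Plan E: 9 − 7 = 2.
Plan E wins the head-to-head 7–2.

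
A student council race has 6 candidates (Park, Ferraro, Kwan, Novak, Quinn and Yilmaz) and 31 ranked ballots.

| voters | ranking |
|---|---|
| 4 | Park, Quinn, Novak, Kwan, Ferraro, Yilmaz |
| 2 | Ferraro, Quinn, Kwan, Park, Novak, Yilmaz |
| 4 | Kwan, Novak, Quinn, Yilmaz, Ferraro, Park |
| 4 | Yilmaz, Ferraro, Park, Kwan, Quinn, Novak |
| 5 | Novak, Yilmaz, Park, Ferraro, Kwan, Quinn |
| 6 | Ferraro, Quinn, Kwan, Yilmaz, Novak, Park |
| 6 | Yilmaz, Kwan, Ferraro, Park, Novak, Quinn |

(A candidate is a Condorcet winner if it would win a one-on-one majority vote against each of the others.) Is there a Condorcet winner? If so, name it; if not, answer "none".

none

Check each pair by majority over 31 ballots:
Park vs Ferraro: 4+5 = 9 for Park, 22 for Ferraro — Ferraro by 22–9.
Park vs Kwan: Kwan wins 18–13.
Park vs Novak: Park, 16–15.
Park vs Quinn: Park is ranked higher on 4+4+5+6 = 19 ballots, Quinn on 12. Park wins 19–12.
Park vs Yilmaz: 4+2 = 6 for Park, 25 for Yilmaz — Yilmaz by 25–6.
Ferraro–Kwan: Ferraro 17–14.
Ferraro vs Novak: Ferraro is ranked higher on 2+4+6+6 = 18 ballots, Novak on 13. Ferraro wins 18–13.
Ferraro vs Quinn: 23 to 8, Ferraro.
Ferraro vs Yilmaz: 12 to 19, Yilmaz.
Kwan vs Novak: Kwan wins 22–9.
Kwan vs Quinn: Kwan is ranked higher on 4+4+5+6 = 19 ballots, Quinn on 12. Kwan wins 19–12.
Kwan vs Yilmaz: 16 to 15, Kwan.
Novak vs Quinn: Novak is ranked higher on 4+5+6 = 15 ballots, Quinn on 16. Quinn wins 16–15.
Novak vs Yilmaz: Novak preferred on 4+2+4+5 = 15 ballots; Yilmaz wins 16–15.
Quinn vs Yilmaz: Quinn wins 16–15.
Each candidate drops at least one matchup (Park loses to Ferraro; Ferraro loses to Yilmaz; Kwan loses to Ferraro; Novak loses to Park; Quinn loses to Park; Yilmaz loses to Kwan); the cycle Park > Quinn > Yilmaz > Park rules out a Condorcet winner.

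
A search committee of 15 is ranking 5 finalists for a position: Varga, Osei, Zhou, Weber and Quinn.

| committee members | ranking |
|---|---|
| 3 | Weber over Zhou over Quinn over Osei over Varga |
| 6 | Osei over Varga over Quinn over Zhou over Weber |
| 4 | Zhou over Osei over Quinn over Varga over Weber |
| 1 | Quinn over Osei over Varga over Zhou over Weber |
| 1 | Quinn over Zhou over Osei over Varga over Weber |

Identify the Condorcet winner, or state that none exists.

Check each pair by majority over 15 ballots:
Varga vs Osei: Varga is ranked higher on 0 ballots, Osei on 15. Osei wins 15–0.
Varga vs Zhou: Varga is ranked higher on 6+1 = 7 ballots, Zhou on 8. Zhou wins 8–7.
Varga vs Weber: 6+4+1+1 = 12 for Varga, 3 for Weber — Varga by 12–3.
Varga vs Quinn: 6 for Varga, 9 for Quinn — Quinn by 9–6.
Osei vs Zhou: 6+1 = 7 for Osei, 8 for Zhou — Zhou by 8–7.
Osei vs Weber: Osei is ranked higher on 6+4+1+1 = 12 ballots, Weber on 3. Osei wins 12–3.
Osei vs Quinn: 6+4 = 10 for Osei, 5 for Quinn — Osei by 10–5.
Zhou vs Weber: Zhou is ranked higher on 6+4+1+1 = 12 ballots, Weber on 3. Zhou wins 12–3.
Zhou vs Quinn: Zhou is ranked higher on 3+4 = 7 ballots, Quinn on 8. Quinn wins 8–7.
Weber vs Quinn: Weber is ranked higher on 3 ballots, Quinn on 12. Quinn wins 12–3.
No candidate is unbeaten: Varga loses to Osei; Osei loses to Zhou; Zhou loses to Quinn; Weber loses to Varga; Quinn loses to Osei. In particular Osei > Quinn > Zhou > Osei is a majority cycle — no Condorcet winner exists.

none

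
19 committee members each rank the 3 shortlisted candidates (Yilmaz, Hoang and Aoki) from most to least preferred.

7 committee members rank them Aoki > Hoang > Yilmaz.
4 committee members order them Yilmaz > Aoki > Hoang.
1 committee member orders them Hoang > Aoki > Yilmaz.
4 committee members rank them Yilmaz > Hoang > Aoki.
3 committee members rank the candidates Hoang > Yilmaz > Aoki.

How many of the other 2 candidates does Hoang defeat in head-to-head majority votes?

Hoang against each rival (19 committee members):
Hoang vs Yilmaz: Hoang is ranked higher on 7+1+3 = 11 ballots, Yilmaz on 8. Hoang wins 11–8.
Hoang vs Aoki: Hoang preferred on 1+4+3 = 8 ballots; Aoki wins 11–8.
Hoang beats Yilmaz; loses to Aoki — 1 pairwise win.

1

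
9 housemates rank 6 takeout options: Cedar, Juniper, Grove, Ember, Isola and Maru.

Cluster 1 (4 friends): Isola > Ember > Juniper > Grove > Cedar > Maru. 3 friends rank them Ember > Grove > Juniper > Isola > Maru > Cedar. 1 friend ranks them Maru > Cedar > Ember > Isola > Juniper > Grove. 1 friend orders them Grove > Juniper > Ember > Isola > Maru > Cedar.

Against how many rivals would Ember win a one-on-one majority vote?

Ember against each rival (9 friends):
Ember vs Cedar: Ember, 8–1.
Ember vs Juniper: Ember wins 8–1.
Ember vs Grove: Ember, 8–1.
Ember vs Isola: 5 to 4, Ember.
Ember vs Maru: Ember wins 8–1.
Ember beats Cedar, Juniper, Grove, Isola, Maru — 5 pairwise wins.

5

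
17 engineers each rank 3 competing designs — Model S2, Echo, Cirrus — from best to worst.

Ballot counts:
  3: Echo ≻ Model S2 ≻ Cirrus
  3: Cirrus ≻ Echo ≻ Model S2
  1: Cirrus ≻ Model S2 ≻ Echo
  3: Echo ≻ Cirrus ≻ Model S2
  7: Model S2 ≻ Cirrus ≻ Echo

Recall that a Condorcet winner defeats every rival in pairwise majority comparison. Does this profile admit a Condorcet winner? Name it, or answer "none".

none

Pairwise majorities:
Model S2 vs Echo: 1+7 = 8 for Model S2, 9 for Echo — Echo by 9–8.
Model S2 vs Cirrus: Model S2, 10–7.
Echo vs Cirrus: Cirrus, 11–6.
Every design loses at least once (Model S2 loses to Echo; Echo loses to Cirrus; Cirrus loses to Model S2). The majority relation contains the cycle Model S2 > Cirrus > Echo > Model S2, so there is no Condorcet winner.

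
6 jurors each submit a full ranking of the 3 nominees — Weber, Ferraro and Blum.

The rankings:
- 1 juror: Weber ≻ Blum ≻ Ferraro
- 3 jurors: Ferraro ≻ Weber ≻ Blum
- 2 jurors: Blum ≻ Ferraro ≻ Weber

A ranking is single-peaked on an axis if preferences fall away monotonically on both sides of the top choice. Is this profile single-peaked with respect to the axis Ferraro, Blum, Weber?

no

Axis positions: Ferraro=1, Blum=2, Weber=3.
Faction 1 (peak Weber at position 3): ranking walks positions 3-2-1, expanding outward from the peak — single-peaked.
Faction 2: ranking walks positions 1-3-2; Weber is ranked above Blum even though Blum lies between Weber and the peak Ferraro on the axis — preferences dip and rise again. Not single-peaked.
Faction 3 (peak Blum at position 2): ranking walks positions 2-1-3, expanding outward from the peak — single-peaked.
Faction 2 violates single-peakedness, so the profile is not single-peaked on this axis.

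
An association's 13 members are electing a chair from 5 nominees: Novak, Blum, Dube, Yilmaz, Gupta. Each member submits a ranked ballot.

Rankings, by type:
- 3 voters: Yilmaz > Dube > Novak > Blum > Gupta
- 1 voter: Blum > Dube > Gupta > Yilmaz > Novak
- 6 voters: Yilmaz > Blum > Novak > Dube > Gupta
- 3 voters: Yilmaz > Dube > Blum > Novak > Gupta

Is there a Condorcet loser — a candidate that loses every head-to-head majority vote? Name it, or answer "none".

Head-to-head results (13 voters):
Novak vs Blum: Blum, 10–3.
Novak–Dube: Dube 7–6.
Novak vs Yilmaz: Yilmaz wins 13–0.
Novak vs Gupta: Novak, 12–1.
Blum vs Dube: Blum wins 7–6.
Blum vs Yilmaz: 1 to 12, Yilmaz.
Blum–Gupta: Blum 13–0.
Dube vs Yilmaz: Yilmaz, 12–1.
Dube vs Gupta: Dube is ranked higher on 3+1+6+3 = 13 ballots, Gupta on 0. Dube wins 13–0.
Yilmaz vs Gupta: 12 to 1, Yilmaz.
Gupta is beaten in every head-to-head and is the Condorcet loser.

Gupta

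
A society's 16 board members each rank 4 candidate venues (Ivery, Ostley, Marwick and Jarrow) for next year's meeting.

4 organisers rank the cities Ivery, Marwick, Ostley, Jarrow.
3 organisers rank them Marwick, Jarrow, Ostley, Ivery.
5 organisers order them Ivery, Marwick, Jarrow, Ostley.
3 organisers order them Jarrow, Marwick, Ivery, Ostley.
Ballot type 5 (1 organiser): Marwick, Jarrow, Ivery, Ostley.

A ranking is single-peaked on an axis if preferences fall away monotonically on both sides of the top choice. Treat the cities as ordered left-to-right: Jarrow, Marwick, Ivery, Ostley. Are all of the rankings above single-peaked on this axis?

Axis positions: Jarrow=1, Marwick=2, Ivery=3, Ostley=4.
Ballot type 1 (peak Ivery at position 3): ranking walks positions 3-2-4-1, expanding outward from the peak — single-peaked.
Ballot type 2: ranking walks positions 2-1-4-3; Ostley is ranked above Ivery even though Ivery lies between Ostley and the peak Marwick on the axis — preferences dip and rise again. Not single-peaked.
Ballot type 3 (peak Ivery at position 3): ranking walks positions 3-2-1-4, expanding outward from the peak — single-peaked.
Ballot type 4 (peak Jarrow at position 1): ranking walks positions 1-2-3-4, expanding outward from the peak — single-peaked.
Ballot type 5 (peak Marwick at position 2): ranking walks positions 2-1-3-4, expanding outward from the peak — single-peaked.
Ballot type 2 violates single-peakedness, so the profile is not single-peaked on this axis.

no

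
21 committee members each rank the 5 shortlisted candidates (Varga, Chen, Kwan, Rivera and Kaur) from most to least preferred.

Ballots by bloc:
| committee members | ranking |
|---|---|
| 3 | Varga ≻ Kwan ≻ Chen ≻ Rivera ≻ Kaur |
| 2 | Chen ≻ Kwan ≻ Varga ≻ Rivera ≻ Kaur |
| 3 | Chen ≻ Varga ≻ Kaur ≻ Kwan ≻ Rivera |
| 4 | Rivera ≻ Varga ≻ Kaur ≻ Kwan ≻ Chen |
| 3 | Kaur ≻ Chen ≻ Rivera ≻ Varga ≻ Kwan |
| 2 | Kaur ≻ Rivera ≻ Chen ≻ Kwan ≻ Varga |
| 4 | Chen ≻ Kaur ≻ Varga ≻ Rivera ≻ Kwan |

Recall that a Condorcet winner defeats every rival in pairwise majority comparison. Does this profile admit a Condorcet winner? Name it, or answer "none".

Chen

Check each pair by majority over 21 ballots:
Varga vs Chen: 7 to 14, Chen.
Varga vs Kwan: Varga preferred on 3+3+4+3+4 = 17 ballots; Varga wins 17–4.
Varga vs Rivera: Varga is ranked higher on 3+2+3+4 = 12 ballots, Rivera on 9. Varga wins 12–9.
Varga vs Kaur: 12 to 9, Varga.
Chen vs Kwan: 2+3+3+2+4 = 14 for Chen, 7 for Kwan — Chen by 14–7.
Chen vs Rivera: 15 to 6, Chen.
Chen vs Kaur: Chen wins 12–9.
Kwan vs Rivera: 8 to 13, Rivera.
Kwan vs Kaur: Kwan is ranked higher on 3+2 = 5 ballots, Kaur on 16. Kaur wins 16–5.
Rivera vs Kaur: Rivera preferred on 3+2+4 = 9 ballots; Kaur wins 12–9.
Only Chen has no losses; Chen is the Condorcet winner.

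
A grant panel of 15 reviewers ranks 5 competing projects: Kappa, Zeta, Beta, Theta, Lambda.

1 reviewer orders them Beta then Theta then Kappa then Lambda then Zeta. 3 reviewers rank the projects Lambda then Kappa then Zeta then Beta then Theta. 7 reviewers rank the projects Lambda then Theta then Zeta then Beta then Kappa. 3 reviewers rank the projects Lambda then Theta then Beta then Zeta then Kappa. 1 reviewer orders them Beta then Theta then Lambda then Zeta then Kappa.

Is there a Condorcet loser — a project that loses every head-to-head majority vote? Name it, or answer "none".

Pairwise majorities:
Kappa–Zeta: Zeta 11–4.
Kappa vs Beta: Kappa is ranked higher on 3 ballots, Beta on 12. Beta wins 12–3.
Kappa–Theta: Theta 12–3.
Kappa vs Lambda: 1 to 14, Lambda.
Zeta vs Beta: Zeta is ranked higher on 3+7 = 10 ballots, Beta on 5. Zeta wins 10–5.
Zeta vs Theta: Zeta is ranked higher on 3 ballots, Theta on 12. Theta wins 12–3.
Zeta vs Lambda: Zeta is ranked higher on 0 ballots, Lambda on 15. Lambda wins 15–0.
Beta vs Theta: 5 to 10, Theta.
Beta vs Lambda: 2 to 13, Lambda.
Theta–Lambda: Lambda 13–2.
Kappa loses to every other project — it is the Condorcet loser.

Kappa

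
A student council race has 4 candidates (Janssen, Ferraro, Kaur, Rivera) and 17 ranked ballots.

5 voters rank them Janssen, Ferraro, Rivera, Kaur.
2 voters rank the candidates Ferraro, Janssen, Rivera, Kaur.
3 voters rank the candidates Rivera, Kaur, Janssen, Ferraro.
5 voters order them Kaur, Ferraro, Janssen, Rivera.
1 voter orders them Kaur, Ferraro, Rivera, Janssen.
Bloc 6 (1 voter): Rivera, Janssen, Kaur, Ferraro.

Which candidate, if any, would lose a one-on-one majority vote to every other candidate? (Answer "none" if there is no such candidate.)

none

Pairwise majorities:
Janssen vs Ferraro: Janssen wins 9–8.
Janssen vs Kaur: Kaur, 9–8.
Janssen vs Rivera: 5+2+5 = 12 for Janssen, 5 for Rivera — Janssen by 12–5.
Ferraro vs Kaur: Ferraro preferred on 5+2 = 7 ballots; Kaur wins 10–7.
Ferraro vs Rivera: 13 to 4, Ferraro.
Kaur vs Rivera: Rivera, 11–6.
Each candidate has at least one pairwise win (Janssen beats Ferraro; Ferraro beats Rivera; Kaur beats Janssen; Rivera beats Kaur) — no Condorcet loser.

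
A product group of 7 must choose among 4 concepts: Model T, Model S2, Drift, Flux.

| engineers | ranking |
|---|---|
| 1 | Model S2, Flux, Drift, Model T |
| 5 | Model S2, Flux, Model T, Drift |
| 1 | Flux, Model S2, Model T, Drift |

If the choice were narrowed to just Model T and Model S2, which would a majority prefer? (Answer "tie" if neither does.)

No ballot ranks Model T above Model S2: 0.
Ballots ranking Model S2 above Model T: 7 − 0 = 7.
Model S2 wins the head-to-head 7–0.

Model S2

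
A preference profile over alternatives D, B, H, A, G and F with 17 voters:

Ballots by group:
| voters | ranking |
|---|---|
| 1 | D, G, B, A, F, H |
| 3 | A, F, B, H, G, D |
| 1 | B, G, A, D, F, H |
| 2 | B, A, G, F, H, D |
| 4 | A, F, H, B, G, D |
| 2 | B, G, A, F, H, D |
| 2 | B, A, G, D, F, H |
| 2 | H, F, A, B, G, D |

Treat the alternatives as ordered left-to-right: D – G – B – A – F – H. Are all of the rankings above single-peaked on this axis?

yes

Axis positions: D=1, G=2, B=3, A=4, F=5, H=6.
Group 1 (peak D at position 1): ranking walks positions 1-2-3-4-5-6, expanding outward from the peak — single-peaked.
Group 2 (peak A at position 4): ranking walks positions 4-5-3-6-2-1, expanding outward from the peak — single-peaked.
Group 3 (peak B at position 3): ranking walks positions 3-2-4-1-5-6, expanding outward from the peak — single-peaked.
Group 4 (peak B at position 3): ranking walks positions 3-4-2-5-6-1, expanding outward from the peak — single-peaked.
Group 5 (peak A at position 4): ranking walks positions 4-5-6-3-2-1, expanding outward from the peak — single-peaked.
Group 6 (peak B at position 3): ranking walks positions 3-2-4-5-6-1, expanding outward from the peak — single-peaked.
Group 7 (peak B at position 3): ranking walks positions 3-4-2-1-5-6, expanding outward from the peak — single-peaked.
Group 8 (peak H at position 6): ranking walks positions 6-5-4-3-2-1, expanding outward from the peak — single-peaked.
Every ranking is single-peaked on this axis.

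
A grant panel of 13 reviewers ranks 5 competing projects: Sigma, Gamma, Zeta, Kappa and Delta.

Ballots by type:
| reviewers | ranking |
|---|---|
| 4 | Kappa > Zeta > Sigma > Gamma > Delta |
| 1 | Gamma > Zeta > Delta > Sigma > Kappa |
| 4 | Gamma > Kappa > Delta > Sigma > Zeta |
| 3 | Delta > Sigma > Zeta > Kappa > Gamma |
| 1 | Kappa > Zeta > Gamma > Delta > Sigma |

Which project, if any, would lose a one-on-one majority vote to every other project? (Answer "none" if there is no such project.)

Pairwise majorities:
Sigma vs Gamma: Sigma is ranked higher on 4+3 = 7 ballots, Gamma on 6. Sigma wins 7–6.
Sigma vs Zeta: Sigma preferred on 4+3 = 7 ballots; Sigma wins 7–6.
Sigma vs Kappa: 1+3 = 4 for Sigma, 9 for Kappa — Kappa by 9–4.
Sigma vs Delta: Delta wins 9–4.
Gamma vs Zeta: Gamma preferred on 1+4 = 5 ballots; Zeta wins 8–5.
Gamma vs Kappa: 1+4 = 5 for Gamma, 8 for Kappa — Kappa by 8–5.
Gamma vs Delta: 4+1+4+1 = 10 for Gamma, 3 for Delta — Gamma by 10–3.
Zeta vs Kappa: 4 to 9, Kappa.
Zeta–Delta: Delta 7–6.
Kappa–Delta: Kappa 9–4.
Every project wins at least one matchup (Sigma beats Gamma; Gamma beats Delta; Zeta beats Gamma; Kappa beats Sigma; Delta beats Sigma), so there is no Condorcet loser.

none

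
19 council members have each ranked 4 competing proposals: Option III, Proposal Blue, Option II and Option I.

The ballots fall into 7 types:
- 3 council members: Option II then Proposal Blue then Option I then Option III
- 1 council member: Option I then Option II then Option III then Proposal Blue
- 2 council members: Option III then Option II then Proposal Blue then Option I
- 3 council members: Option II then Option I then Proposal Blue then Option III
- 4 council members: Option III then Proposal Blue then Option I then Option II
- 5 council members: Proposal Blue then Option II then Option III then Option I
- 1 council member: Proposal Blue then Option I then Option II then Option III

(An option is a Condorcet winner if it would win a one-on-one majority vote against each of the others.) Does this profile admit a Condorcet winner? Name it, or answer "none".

Head-to-head results (19 council members):
Option III vs Proposal Blue: Proposal Blue, 12–7.
Option III vs Option II: 6 to 13, Option II.
Option III vs Option I: Option III is ranked higher on 2+4+5 = 11 ballots, Option I on 8. Option III wins 11–8.
Proposal Blue vs Option II: 4+5+1 = 10 for Proposal Blue, 9 for Option II — Proposal Blue by 10–9.
Proposal Blue vs Option I: Proposal Blue, 15–4.
Option II vs Option I: Option II is ranked higher on 3+2+3+5 = 13 ballots, Option I on 6. Option II wins 13–6.
Proposal Blue defeats every rival head-to-head and is the Condorcet winner.

Proposal Blue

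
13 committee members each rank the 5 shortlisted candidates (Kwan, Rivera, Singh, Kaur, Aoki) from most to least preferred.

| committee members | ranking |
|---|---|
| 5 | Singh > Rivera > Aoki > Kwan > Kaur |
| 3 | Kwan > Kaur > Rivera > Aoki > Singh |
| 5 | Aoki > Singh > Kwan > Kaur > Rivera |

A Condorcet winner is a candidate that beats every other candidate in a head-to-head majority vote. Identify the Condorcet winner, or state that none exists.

Pairwise majorities:
Kwan vs Rivera: 8 to 5, Kwan.
Kwan vs Singh: Kwan is ranked higher on 3 ballots, Singh on 10. Singh wins 10–3.
Kwan vs Kaur: Kwan is ranked higher on 5+3+5 = 13 ballots, Kaur on 0. Kwan wins 13–0.
Kwan vs Aoki: Kwan preferred on 3 ballots; Aoki wins 10–3.
Rivera vs Singh: Rivera preferred on 3 ballots; Singh wins 10–3.
Rivera vs Kaur: 5 to 8, Kaur.
Rivera vs Aoki: 5+3 = 8 for Rivera, 5 for Aoki — Rivera by 8–5.
Singh vs Kaur: 5+5 = 10 for Singh, 3 for Kaur — Singh by 10–3.
Singh vs Aoki: Singh preferred on 5 ballots; Aoki wins 8–5.
Kaur vs Aoki: 3 for Kaur, 10 for Aoki — Aoki by 10–3.
No candidate is unbeaten: Kwan loses to Singh; Rivera loses to Kwan; Singh loses to Aoki; Kaur loses to Kwan; Aoki loses to Rivera. In particular Kwan > Rivera > Aoki > Kwan is a majority cycle — no Condorcet winner exists.

none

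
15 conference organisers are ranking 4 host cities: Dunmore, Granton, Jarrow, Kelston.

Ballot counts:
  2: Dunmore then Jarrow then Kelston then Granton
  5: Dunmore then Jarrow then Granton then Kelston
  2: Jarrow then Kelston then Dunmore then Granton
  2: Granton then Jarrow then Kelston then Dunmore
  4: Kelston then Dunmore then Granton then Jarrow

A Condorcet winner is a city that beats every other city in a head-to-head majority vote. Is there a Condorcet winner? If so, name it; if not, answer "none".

Check each pair by majority over 15 ballots:
Dunmore vs Granton: Dunmore is ranked higher on 2+5+2+4 = 13 ballots, Granton on 2. Dunmore wins 13–2.
Dunmore vs Jarrow: 2+5+4 = 11 for Dunmore, 4 for Jarrow — Dunmore by 11–4.
Dunmore vs Kelston: Dunmore preferred on 2+5 = 7 ballots; Kelston wins 8–7.
Granton vs Jarrow: Granton preferred on 2+4 = 6 ballots; Jarrow wins 9–6.
Granton vs Kelston: Granton is ranked higher on 5+2 = 7 ballots, Kelston on 8. Kelston wins 8–7.
Jarrow vs Kelston: Jarrow is ranked higher on 2+5+2+2 = 11 ballots, Kelston on 4. Jarrow wins 11–4.
No city is unbeaten: Dunmore loses to Kelston; Granton loses to Dunmore; Jarrow loses to Dunmore; Kelston loses to Jarrow. In particular Dunmore beats Jarrow beats Kelston beats Dunmore is a majority cycle — no Condorcet winner exists.

none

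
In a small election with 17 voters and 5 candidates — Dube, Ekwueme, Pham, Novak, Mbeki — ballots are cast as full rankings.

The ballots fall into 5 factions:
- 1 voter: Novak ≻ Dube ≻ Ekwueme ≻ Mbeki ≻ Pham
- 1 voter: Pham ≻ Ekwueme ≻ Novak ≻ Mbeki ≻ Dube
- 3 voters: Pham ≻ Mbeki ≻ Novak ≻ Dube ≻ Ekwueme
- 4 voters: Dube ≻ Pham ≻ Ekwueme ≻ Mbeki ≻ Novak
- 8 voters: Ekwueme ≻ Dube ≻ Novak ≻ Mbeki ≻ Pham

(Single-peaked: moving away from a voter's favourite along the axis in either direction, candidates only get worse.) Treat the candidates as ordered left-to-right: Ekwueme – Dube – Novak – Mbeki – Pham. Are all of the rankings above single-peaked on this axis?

no

Axis positions: Ekwueme=1, Dube=2, Novak=3, Mbeki=4, Pham=5.
Faction 1 (peak Novak at position 3): ranking walks positions 3-2-1-4-5, expanding outward from the peak — single-peaked.
Faction 2: ranking walks positions 5-1-3-4-2; Ekwueme is ranked above Mbeki even though Mbeki lies between Ekwueme and the peak Pham on the axis — preferences dip and rise again. Not single-peaked.
Faction 3 (peak Pham at position 5): ranking walks positions 5-4-3-2-1, expanding outward from the peak — single-peaked.
Faction 4: ranking walks positions 2-5-1-4-3; Pham is ranked above Novak even though Novak lies between Pham and the peak Dube on the axis — preferences dip and rise again. Not single-peaked.
Faction 5 (peak Ekwueme at position 1): ranking walks positions 1-2-3-4-5, expanding outward from the peak — single-peaked.
Faction 2 violates single-peakedness, so the profile is not single-peaked on this axis.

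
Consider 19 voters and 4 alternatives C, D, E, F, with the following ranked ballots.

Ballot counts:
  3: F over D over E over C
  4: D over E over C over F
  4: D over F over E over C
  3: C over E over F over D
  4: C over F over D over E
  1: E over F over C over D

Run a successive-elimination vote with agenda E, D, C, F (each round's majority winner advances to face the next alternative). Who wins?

Round 1: E vs D — 4–15, D advances.
Round 2: D vs C — 11–8, D advances.
Round 3: D vs F — 8–11, F advances.
F survives the agenda.

F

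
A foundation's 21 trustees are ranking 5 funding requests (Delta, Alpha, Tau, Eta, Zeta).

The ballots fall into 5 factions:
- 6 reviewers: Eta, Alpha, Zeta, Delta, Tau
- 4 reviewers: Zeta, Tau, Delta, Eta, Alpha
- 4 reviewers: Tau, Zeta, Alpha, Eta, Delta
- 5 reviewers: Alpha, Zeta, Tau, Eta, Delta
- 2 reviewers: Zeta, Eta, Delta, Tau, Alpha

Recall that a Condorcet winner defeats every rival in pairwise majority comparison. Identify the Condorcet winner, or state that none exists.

none

Head-to-head results (21 reviewers):
Delta vs Alpha: 6 to 15, Alpha.
Delta vs Tau: 8 to 13, Tau.
Delta vs Eta: Delta is ranked higher on 4 ballots, Eta on 17. Eta wins 17–4.
Delta vs Zeta: 0 for Delta, 21 for Zeta — Zeta by 21–0.
Alpha vs Tau: Alpha preferred on 6+5 = 11 ballots; Alpha wins 11–10.
Alpha vs Eta: Alpha is ranked higher on 4+5 = 9 ballots, Eta on 12. Eta wins 12–9.
Alpha vs Zeta: 6+5 = 11 for Alpha, 10 for Zeta — Alpha by 11–10.
Tau vs Eta: Tau preferred on 4+4+5 = 13 ballots; Tau wins 13–8.
Tau vs Zeta: 4 for Tau, 17 for Zeta — Zeta by 17–4.
Eta vs Zeta: 6 for Eta, 15 for Zeta — Zeta by 15–6.
Every project loses at least once (Delta loses to Alpha; Alpha loses to Eta; Tau loses to Alpha; Eta loses to Tau; Zeta loses to Alpha). The majority relation contains the cycle Alpha > Tau > Eta > Alpha, so there is no Condorcet winner.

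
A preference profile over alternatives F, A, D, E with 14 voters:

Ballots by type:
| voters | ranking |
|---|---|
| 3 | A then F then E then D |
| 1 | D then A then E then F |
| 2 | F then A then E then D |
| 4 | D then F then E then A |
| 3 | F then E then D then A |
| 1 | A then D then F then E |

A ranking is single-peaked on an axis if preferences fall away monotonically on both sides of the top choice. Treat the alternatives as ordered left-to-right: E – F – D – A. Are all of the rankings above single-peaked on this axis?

Axis positions: E=1, F=2, D=3, A=4.
Type 1: ranking walks positions 4-2-1-3; F is ranked above D even though D lies between F and the peak A on the axis — preferences dip and rise again. Not single-peaked.
Type 2: ranking walks positions 3-4-1-2; E is ranked above F even though F lies between E and the peak D on the axis — preferences dip and rise again. Not single-peaked.
Type 3: ranking walks positions 2-4-1-3; A is ranked above D even though D lies between A and the peak F on the axis — preferences dip and rise again. Not single-peaked.
Type 4 (peak D at position 3): ranking walks positions 3-2-1-4, expanding outward from the peak — single-peaked.
Type 5 (peak F at position 2): ranking walks positions 2-1-3-4, expanding outward from the peak — single-peaked.
Type 6 (peak A at position 4): ranking walks positions 4-3-2-1, expanding outward from the peak — single-peaked.
Type 1 violates single-peakedness, so the profile is not single-peaked on this axis.

no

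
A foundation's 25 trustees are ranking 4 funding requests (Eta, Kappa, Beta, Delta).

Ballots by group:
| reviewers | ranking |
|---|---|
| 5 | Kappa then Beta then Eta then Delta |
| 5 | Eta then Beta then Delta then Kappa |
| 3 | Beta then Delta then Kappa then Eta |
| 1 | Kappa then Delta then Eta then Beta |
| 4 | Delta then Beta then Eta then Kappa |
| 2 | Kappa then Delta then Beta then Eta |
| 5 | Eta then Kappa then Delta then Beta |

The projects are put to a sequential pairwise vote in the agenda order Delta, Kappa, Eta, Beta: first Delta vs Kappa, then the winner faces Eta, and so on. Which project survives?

Beta

Round 1: Delta vs Kappa — 12–13, Kappa advances.
Round 2: Kappa vs Eta — 11–14, Eta advances.
Round 3: Eta vs Beta — 11–14, Beta advances.
Beta survives the agenda.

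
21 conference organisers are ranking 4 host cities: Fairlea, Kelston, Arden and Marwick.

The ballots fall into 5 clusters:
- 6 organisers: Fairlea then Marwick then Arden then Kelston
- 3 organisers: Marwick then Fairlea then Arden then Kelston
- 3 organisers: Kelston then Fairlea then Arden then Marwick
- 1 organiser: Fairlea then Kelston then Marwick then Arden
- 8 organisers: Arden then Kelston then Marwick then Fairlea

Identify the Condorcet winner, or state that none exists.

Pairwise majorities:
Fairlea–Kelston: Kelston 11–10.
Fairlea vs Arden: Fairlea wins 13–8.
Fairlea vs Marwick: Marwick wins 11–10.
Kelston–Arden: Arden 17–4.
Kelston–Marwick: Kelston 12–9.
Arden–Marwick: Arden 11–10.
Every city loses at least once (Fairlea loses to Kelston; Kelston loses to Arden; Arden loses to Fairlea; Marwick loses to Kelston). The majority relation contains the cycle Fairlea > Arden > Kelston > Fairlea, so there is no Condorcet winner.

none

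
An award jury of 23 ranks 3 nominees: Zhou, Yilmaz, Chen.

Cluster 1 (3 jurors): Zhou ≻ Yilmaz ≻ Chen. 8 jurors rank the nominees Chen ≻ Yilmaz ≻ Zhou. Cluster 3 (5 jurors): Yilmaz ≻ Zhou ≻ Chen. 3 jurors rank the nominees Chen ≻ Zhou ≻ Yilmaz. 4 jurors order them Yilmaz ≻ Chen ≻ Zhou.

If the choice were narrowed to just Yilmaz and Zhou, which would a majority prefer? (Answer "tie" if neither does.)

Ballots ranking Yilmaz above Zhou: 8 + 5 + 4 = 17.
Ballots ranking Zhou above Yilmaz: 23 − 17 = 6.
Yilmaz wins the head-to-head 17–6.

Yilmaz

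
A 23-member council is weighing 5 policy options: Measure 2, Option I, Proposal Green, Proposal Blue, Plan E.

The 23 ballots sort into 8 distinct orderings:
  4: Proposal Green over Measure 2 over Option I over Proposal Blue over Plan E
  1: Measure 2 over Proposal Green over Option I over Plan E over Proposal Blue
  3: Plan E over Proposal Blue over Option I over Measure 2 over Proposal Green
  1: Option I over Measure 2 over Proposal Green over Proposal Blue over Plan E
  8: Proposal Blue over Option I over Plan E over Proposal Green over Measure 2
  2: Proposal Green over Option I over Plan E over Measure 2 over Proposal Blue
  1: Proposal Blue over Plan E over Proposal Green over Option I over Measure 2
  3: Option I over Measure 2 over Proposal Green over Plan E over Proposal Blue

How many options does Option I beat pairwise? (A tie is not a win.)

Option I against each rival (23 council members):
Option I vs Measure 2: Option I wins 18–5.
Option I–Proposal Green: Option I 15–8.
Option I vs Proposal Blue: Option I is ranked higher on 4+1+1+2+3 = 11 ballots, Proposal Blue on 12. Proposal Blue wins 12–11.
Option I–Plan E: Option I 19–4.
Option I beats Measure 2, Proposal Green, Plan E; loses to Proposal Blue — 3 pairwise wins.

3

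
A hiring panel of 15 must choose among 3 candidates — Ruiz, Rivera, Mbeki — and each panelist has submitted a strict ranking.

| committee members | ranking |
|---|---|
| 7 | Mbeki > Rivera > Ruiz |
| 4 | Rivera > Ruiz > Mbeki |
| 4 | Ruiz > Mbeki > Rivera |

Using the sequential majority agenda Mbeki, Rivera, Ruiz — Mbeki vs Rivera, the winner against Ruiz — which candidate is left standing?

Round 1: Mbeki vs Rivera — 11–4, Mbeki advances.
Round 2: Mbeki vs Ruiz — 7–8, Ruiz advances.
Ruiz survives the agenda.

Ruiz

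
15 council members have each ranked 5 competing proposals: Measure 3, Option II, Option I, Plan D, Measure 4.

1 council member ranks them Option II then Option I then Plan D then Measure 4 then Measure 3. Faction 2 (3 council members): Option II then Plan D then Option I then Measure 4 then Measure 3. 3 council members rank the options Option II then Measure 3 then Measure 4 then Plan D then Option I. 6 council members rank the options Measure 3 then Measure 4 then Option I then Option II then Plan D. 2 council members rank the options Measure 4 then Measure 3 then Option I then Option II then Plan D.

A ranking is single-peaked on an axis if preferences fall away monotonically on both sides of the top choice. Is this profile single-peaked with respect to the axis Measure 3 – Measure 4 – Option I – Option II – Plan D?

no

Axis positions: Measure 3=1, Measure 4=2, Option I=3, Option II=4, Plan D=5.
Faction 1 (peak Option II at position 4): ranking walks positions 4-3-5-2-1, expanding outward from the peak — single-peaked.
Faction 2 (peak Option II at position 4): ranking walks positions 4-5-3-2-1, expanding outward from the peak — single-peaked.
Faction 3: ranking walks positions 4-1-2-5-3; Measure 3 is ranked above Option I even though Option I lies between Measure 3 and the peak Option II on the axis — preferences dip and rise again. Not single-peaked.
Faction 4 (peak Measure 3 at position 1): ranking walks positions 1-2-3-4-5, expanding outward from the peak — single-peaked.
Faction 5 (peak Measure 4 at position 2): ranking walks positions 2-1-3-4-5, expanding outward from the peak — single-peaked.
Faction 3 violates single-peakedness, so the profile is not single-peaked on this axis.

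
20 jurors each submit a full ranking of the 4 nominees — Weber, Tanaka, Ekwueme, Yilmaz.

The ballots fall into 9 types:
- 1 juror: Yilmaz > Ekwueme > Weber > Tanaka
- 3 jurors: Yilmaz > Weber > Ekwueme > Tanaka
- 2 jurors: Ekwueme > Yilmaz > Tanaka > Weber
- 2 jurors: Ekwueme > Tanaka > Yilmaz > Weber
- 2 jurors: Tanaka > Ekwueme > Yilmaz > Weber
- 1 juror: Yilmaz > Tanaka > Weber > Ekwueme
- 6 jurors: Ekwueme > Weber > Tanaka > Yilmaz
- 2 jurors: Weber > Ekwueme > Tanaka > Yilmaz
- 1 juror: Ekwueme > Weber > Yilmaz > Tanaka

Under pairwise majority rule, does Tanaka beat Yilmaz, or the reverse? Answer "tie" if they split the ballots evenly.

Tanaka

Ballots ranking Tanaka above Yilmaz: 2 + 2 + 6 + 2 = 12.
Ballots ranking Yilmaz above Tanaka: 20 − 12 = 8.
Tanaka wins the head-to-head 12–8.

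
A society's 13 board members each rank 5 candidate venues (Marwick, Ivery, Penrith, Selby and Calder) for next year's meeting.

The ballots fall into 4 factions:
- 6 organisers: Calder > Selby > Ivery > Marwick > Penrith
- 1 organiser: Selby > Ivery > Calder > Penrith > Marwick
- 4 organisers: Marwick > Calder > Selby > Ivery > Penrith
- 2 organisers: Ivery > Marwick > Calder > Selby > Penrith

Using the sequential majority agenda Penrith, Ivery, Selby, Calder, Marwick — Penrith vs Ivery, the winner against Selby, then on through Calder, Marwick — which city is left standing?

Round 1: Penrith vs Ivery — 0–13, Ivery advances.
Round 2: Ivery vs Selby — 2–11, Selby advances.
Round 3: Selby vs Calder — 1–12, Calder advances.
Round 4: Calder vs Marwick — 7–6, Calder advances.
The agenda winner is Calder.

Calder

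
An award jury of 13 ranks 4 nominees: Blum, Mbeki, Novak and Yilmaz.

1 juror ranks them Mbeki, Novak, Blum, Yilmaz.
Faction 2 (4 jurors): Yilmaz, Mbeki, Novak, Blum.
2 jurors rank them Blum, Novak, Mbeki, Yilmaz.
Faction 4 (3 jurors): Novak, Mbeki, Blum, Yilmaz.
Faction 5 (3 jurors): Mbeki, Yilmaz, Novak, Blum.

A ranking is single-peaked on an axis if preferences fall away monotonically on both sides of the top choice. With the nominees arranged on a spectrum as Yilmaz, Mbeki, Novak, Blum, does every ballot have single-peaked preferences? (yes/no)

Axis positions: Yilmaz=1, Mbeki=2, Novak=3, Blum=4.
Faction 1 (peak Mbeki at position 2): ranking walks positions 2-3-4-1, expanding outward from the peak — single-peaked.
Faction 2 (peak Yilmaz at position 1): ranking walks positions 1-2-3-4, expanding outward from the peak — single-peaked.
Faction 3 (peak Blum at position 4): ranking walks positions 4-3-2-1, expanding outward from the peak — single-peaked.
Faction 4 (peak Novak at position 3): ranking walks positions 3-2-4-1, expanding outward from the peak — single-peaked.
Faction 5 (peak Mbeki at position 2): ranking walks positions 2-1-3-4, expanding outward from the peak — single-peaked.
Every ranking is single-peaked on this axis.

yes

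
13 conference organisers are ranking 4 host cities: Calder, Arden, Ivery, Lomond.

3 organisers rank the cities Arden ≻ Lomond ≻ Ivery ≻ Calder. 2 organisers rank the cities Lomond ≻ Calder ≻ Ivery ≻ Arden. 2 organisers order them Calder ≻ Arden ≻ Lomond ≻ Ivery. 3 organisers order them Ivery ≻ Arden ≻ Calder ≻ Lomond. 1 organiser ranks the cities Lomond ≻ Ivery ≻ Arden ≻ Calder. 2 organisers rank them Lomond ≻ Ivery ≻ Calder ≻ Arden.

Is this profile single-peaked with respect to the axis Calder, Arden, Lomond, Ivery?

no

Axis positions: Calder=1, Arden=2, Lomond=3, Ivery=4.
Type 1 (peak Arden at position 2): ranking walks positions 2-3-4-1, expanding outward from the peak — single-peaked.
Type 2: ranking walks positions 3-1-4-2; Calder is ranked above Arden even though Arden lies between Calder and the peak Lomond on the axis — preferences dip and rise again. Not single-peaked.
Type 3 (peak Calder at position 1): ranking walks positions 1-2-3-4, expanding outward from the peak — single-peaked.
Type 4: ranking walks positions 4-2-1-3; Arden is ranked above Lomond even though Lomond lies between Arden and the peak Ivery on the axis — preferences dip and rise again. Not single-peaked.
Type 5 (peak Lomond at position 3): ranking walks positions 3-4-2-1, expanding outward from the peak — single-peaked.
Type 6: ranking walks positions 3-4-1-2; Calder is ranked above Arden even though Arden lies between Calder and the peak Lomond on the axis — preferences dip and rise again. Not single-peaked.
Type 2 violates single-peakedness, so the profile is not single-peaked on this axis.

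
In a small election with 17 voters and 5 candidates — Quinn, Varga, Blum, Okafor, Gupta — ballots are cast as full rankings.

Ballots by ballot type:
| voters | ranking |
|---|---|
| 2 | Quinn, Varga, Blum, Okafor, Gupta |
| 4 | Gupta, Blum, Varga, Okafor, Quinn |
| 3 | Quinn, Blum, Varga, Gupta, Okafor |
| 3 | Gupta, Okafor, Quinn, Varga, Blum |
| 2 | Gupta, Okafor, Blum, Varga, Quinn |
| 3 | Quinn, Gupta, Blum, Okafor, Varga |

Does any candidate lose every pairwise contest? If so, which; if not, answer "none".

Pairwise majorities:
Quinn vs Varga: 11 to 6, Quinn.
Quinn vs Blum: Quinn is ranked higher on 2+3+3+3 = 11 ballots, Blum on 6. Quinn wins 11–6.
Quinn vs Okafor: Okafor wins 9–8.
Quinn vs Gupta: Quinn preferred on 2+3+3 = 8 ballots; Gupta wins 9–8.
Varga vs Blum: Blum wins 12–5.
Varga vs Okafor: Varga is ranked higher on 2+4+3 = 9 ballots, Okafor on 8. Varga wins 9–8.
Varga vs Gupta: 2+3 = 5 for Varga, 12 for Gupta — Gupta by 12–5.
Blum vs Okafor: 12 to 5, Blum.
Blum vs Gupta: Gupta, 12–5.
Okafor vs Gupta: Gupta, 15–2.
Every candidate wins at least one matchup (Quinn beats Varga; Varga beats Okafor; Blum beats Varga; Okafor beats Quinn; Gupta beats Quinn), so there is no Condorcet loser.

none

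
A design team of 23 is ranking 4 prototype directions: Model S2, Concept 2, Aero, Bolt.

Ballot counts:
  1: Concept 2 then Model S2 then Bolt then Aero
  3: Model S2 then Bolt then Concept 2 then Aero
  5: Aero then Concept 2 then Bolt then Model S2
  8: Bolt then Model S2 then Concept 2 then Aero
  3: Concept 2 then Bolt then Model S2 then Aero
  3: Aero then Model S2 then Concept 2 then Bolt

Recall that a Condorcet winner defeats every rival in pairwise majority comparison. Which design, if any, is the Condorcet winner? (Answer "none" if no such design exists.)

none

Check each pair by majority over 23 ballots:
Model S2 vs Concept 2: Model S2 is ranked higher on 3+8+3 = 14 ballots, Concept 2 on 9. Model S2 wins 14–9.
Model S2 vs Aero: Model S2 is ranked higher on 1+3+8+3 = 15 ballots, Aero on 8. Model S2 wins 15–8.
Model S2 vs Bolt: 1+3+3 = 7 for Model S2, 16 for Bolt — Bolt by 16–7.
Concept 2 vs Aero: 15 to 8, Concept 2.
Concept 2 vs Bolt: 1+5+3+3 = 12 for Concept 2, 11 for Bolt — Concept 2 by 12–11.
Aero vs Bolt: Bolt, 15–8.
Every design loses at least once (Model S2 loses to Bolt; Concept 2 loses to Model S2; Aero loses to Model S2; Bolt loses to Concept 2). The majority relation contains the cycle Model S2 > Concept 2 > Bolt > Model S2, so there is no Condorcet winner.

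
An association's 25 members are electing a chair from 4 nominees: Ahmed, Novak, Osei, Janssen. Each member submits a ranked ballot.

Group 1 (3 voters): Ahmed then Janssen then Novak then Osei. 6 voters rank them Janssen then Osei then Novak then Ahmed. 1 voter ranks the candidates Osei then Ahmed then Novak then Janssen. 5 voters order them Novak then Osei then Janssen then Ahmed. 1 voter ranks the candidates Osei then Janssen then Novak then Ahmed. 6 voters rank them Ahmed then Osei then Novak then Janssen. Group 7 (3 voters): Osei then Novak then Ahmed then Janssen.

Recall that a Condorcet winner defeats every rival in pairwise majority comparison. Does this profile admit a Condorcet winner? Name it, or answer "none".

Osei

Head-to-head results (25 voters):
Ahmed vs Novak: Novak, 15–10.
Ahmed–Osei: Osei 16–9.
Ahmed vs Janssen: 13 to 12, Ahmed.
Novak vs Osei: Novak is ranked higher on 3+5 = 8 ballots, Osei on 17. Osei wins 17–8.
Novak vs Janssen: Novak wins 15–10.
Osei vs Janssen: Osei wins 16–9.
Osei wins every pairwise contest, so Osei is the Condorcet winner.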